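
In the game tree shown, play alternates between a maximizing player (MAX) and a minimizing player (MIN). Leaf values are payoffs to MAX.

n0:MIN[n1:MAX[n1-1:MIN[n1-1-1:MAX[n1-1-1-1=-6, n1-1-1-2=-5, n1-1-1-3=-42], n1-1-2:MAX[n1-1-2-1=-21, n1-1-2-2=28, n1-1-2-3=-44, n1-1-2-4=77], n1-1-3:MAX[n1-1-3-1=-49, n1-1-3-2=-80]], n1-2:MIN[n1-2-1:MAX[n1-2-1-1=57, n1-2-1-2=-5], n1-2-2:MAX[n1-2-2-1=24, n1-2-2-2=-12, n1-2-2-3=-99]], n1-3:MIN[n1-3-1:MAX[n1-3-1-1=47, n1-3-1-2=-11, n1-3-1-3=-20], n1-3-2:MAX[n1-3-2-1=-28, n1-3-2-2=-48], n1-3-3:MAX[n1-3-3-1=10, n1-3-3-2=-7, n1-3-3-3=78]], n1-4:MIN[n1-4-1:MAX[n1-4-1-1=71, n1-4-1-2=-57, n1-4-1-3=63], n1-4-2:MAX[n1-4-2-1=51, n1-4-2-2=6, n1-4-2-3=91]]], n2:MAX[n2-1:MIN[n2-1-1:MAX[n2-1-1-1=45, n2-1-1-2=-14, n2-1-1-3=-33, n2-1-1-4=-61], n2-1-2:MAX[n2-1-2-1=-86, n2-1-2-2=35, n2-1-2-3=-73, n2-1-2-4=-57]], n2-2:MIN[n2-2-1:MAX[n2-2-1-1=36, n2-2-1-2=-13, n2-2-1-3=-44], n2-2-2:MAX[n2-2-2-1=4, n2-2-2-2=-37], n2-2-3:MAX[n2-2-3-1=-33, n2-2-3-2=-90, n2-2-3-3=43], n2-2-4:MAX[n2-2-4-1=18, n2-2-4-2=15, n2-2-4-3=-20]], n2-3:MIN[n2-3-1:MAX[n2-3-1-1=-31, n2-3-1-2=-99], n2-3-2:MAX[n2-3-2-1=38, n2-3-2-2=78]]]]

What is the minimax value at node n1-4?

n1-4-1 (MAX): max(71, -57, 63) = 71
n1-4-2 (MAX): max(51, 6, 91) = 91
n1-4 (MIN): min(71, 91) = 71

71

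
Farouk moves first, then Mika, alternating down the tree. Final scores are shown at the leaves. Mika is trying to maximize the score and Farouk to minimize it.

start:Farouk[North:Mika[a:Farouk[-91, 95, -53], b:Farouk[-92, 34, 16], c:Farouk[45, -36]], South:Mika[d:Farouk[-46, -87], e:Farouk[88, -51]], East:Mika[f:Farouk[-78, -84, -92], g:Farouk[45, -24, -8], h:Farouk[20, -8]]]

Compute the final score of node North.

a (Farouk): min(-91, 95, -53) = -91
b (Farouk): min(-92, 34, 16) = -92
c (Farouk): min(45, -36) = -36
North (Mika): max(-91, -92, -36) = -36

-36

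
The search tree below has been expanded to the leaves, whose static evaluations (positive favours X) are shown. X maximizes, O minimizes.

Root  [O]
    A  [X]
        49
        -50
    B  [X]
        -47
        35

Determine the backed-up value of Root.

A (X): max(49, -50) = 49
B (X): max(-47, 35) = 35
Root (O): min(49, 35) = 35

35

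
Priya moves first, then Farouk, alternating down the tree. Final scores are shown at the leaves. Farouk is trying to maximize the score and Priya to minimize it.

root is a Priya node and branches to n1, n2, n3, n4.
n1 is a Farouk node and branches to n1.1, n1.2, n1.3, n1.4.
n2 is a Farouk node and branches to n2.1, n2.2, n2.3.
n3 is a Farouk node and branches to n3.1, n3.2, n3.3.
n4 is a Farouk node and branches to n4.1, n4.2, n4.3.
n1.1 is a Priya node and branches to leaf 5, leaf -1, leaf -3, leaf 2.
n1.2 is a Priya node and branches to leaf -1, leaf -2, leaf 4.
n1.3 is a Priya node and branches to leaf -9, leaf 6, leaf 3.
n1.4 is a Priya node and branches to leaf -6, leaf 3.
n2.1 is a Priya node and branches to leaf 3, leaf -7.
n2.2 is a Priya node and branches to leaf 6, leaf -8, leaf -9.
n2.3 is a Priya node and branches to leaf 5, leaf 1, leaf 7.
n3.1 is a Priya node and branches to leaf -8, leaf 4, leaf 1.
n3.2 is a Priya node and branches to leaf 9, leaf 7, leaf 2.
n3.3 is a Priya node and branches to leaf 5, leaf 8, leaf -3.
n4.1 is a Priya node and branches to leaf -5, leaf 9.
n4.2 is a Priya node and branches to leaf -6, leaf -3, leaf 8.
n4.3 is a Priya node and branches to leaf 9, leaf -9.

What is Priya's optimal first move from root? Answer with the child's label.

n1.1 (Priya): min(5, -1, -3, 2) = -3
n1.2 (Priya): min(-1, -2, 4) = -2
n1.3 (Priya): min(-9, 6, 3) = -9
n1.4 (Priya): min(-6, 3) = -6
n1 (Farouk): max(-3, -2, -9, -6) = -2
n2.1 (Priya): min(3, -7) = -7
n2.2 (Priya): min(6, -8, -9) = -9
n2.3 (Priya): min(5, 1, 7) = 1
n2 (Farouk): max(-7, -9, 1) = 1
n3.1 (Priya): min(-8, 4, 1) = -8
n3.2 (Priya): min(9, 7, 2) = 2
n3.3 (Priya): min(5, 8, -3) = -3
n3 (Farouk): max(-8, 2, -3) = 2
n4.1 (Priya): min(-5, 9) = -5
n4.2 (Priya): min(-6, -3, 8) = -6
n4.3 (Priya): min(9, -9) = -9
n4 (Farouk): max(-5, -6, -9) = -5
root (Priya): min(-2, 1, 2, -5) = -5
Priya at root wants the lowest of {n1=-2, n2=1, n3=2, n4=-5}, so chooses n4.

n4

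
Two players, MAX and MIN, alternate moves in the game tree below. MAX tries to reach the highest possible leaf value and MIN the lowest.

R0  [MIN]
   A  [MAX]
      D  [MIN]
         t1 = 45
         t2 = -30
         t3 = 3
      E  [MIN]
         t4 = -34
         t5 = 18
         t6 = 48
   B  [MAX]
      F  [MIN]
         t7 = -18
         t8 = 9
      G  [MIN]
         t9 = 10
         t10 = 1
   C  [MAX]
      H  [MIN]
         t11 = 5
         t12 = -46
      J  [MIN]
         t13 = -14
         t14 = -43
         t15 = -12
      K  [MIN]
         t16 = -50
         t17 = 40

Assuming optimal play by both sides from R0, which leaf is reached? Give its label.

D (MIN): min(45, -30, 3) = -30
E (MIN): min(-34, 18, 48) = -34
A (MAX): max(-30, -34) = -30
F (MIN): min(-18, 9) = -18
G (MIN): min(10, 1) = 1
B (MAX): max(-18, 1) = 1
H (MIN): min(5, -46) = -46
J (MIN): min(-14, -43, -12) = -43
K (MIN): min(-50, 40) = -50
C (MAX): max(-46, -43, -50) = -43
R0 (MIN): min(-30, 1, -43) = -43
At R0, MIN picks C (lowest: -43).
At C, MAX picks J (highest: -43).
At J, MIN picks t14 (lowest: -43).
Terminal value -43.

t14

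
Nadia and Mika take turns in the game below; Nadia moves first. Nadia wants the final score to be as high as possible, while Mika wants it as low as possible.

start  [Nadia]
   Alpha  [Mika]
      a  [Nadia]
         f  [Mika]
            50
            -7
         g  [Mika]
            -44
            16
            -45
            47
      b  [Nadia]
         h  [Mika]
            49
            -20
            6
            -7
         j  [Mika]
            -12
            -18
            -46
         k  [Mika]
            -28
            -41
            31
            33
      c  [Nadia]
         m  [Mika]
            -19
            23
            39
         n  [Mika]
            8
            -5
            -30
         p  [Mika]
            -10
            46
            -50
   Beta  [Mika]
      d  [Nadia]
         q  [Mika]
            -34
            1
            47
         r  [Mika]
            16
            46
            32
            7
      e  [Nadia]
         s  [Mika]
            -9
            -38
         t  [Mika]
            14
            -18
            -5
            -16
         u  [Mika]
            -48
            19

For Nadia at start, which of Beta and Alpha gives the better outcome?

q (Mika): min(-34, 1, 47) = -34
r (Mika): min(16, 46, 32, 7) = 7
d (Nadia): max(-34, 7) = 7
s (Mika): min(-9, -38) = -38
t (Mika): min(14, -18, -5, -16) = -18
u (Mika): min(-48, 19) = -48
e (Nadia): max(-38, -18, -48) = -18
Beta (Mika): min(7, -18) = -18
f (Mika): min(50, -7) = -7
g (Mika): min(-44, 16, -45, 47) = -45
a (Nadia): max(-7, -45) = -7
h (Mika): min(49, -20, 6, -7) = -20
j (Mika): min(-12, -18, -46) = -46
k (Mika): min(-28, -41, 31, 33) = -41
b (Nadia): max(-20, -46, -41) = -20
m (Mika): min(-19, 23, 39) = -19
n (Mika): min(8, -5, -30) = -30
p (Mika): min(-10, 46, -50) = -50
c (Nadia): max(-19, -30, -50) = -19
Alpha (Mika): min(-7, -20, -19) = -20
Nadia prefers the higher value; Beta=-18, Alpha=-20. Beta is better since -18 > -20.

Beta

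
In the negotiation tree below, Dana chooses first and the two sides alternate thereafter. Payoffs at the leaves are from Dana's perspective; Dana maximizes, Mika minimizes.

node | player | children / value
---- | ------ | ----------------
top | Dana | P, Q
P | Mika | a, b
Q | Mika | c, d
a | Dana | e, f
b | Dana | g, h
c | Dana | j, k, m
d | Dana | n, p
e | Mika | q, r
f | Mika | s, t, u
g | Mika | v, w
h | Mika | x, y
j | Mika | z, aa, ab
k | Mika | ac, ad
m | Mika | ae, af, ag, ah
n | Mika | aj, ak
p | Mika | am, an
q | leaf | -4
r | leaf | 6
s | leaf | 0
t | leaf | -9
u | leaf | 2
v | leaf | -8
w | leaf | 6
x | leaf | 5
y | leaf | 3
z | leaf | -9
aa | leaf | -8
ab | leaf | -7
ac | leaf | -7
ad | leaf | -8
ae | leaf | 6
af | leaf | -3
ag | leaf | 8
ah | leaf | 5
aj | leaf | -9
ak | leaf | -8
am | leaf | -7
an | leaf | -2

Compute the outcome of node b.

3

g (Mika): min(-8, 6) = -8
h (Mika): min(5, 3) = 3
b (Dana): max(-8, 3) = 3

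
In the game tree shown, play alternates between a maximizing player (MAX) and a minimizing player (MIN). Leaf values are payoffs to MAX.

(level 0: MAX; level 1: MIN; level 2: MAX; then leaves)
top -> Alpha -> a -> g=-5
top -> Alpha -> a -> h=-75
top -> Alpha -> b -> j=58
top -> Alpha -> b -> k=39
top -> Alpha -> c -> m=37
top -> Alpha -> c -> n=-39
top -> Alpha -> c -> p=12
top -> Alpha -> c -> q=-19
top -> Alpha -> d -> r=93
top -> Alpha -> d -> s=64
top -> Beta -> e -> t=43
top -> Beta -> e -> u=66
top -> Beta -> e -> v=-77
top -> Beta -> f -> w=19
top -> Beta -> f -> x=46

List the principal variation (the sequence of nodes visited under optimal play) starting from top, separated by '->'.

top -> Beta -> f -> x

a (MAX): max(-5, -75) = -5
b (MAX): max(58, 39) = 58
c (MAX): max(37, -39, 12, -19) = 37
d (MAX): max(93, 64) = 93
Alpha (MIN): min(-5, 58, 37, 93) = -5
e (MAX): max(43, 66, -77) = 66
f (MAX): max(19, 46) = 46
Beta (MIN): min(66, 46) = 46
top (MAX): max(-5, 46) = 46
At top, MAX picks Beta (highest: 46).
At Beta, MIN picks f (lowest: 46).
At f, MAX picks x (highest: 46).
Terminal value 46.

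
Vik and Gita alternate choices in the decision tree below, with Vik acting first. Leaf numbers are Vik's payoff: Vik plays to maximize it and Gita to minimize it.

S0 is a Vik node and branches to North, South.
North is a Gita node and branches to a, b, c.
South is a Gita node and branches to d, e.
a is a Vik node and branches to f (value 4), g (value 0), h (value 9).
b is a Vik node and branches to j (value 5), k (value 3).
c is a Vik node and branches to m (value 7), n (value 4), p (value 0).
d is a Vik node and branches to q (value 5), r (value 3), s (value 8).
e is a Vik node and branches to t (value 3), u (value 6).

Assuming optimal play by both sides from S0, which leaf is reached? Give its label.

u

a (Vik): max(4, 0, 9) = 9
b (Vik): max(5, 3) = 5
c (Vik): max(7, 4, 0) = 7
North (Gita): min(9, 5, 7) = 5
d (Vik): max(5, 3, 8) = 8
e (Vik): max(3, 6) = 6
South (Gita): min(8, 6) = 6
S0 (Vik): max(5, 6) = 6
At S0, Vik picks South (highest: 6).
At South, Gita picks e (lowest: 6).
At e, Vik picks u (highest: 6).
Terminal value 6.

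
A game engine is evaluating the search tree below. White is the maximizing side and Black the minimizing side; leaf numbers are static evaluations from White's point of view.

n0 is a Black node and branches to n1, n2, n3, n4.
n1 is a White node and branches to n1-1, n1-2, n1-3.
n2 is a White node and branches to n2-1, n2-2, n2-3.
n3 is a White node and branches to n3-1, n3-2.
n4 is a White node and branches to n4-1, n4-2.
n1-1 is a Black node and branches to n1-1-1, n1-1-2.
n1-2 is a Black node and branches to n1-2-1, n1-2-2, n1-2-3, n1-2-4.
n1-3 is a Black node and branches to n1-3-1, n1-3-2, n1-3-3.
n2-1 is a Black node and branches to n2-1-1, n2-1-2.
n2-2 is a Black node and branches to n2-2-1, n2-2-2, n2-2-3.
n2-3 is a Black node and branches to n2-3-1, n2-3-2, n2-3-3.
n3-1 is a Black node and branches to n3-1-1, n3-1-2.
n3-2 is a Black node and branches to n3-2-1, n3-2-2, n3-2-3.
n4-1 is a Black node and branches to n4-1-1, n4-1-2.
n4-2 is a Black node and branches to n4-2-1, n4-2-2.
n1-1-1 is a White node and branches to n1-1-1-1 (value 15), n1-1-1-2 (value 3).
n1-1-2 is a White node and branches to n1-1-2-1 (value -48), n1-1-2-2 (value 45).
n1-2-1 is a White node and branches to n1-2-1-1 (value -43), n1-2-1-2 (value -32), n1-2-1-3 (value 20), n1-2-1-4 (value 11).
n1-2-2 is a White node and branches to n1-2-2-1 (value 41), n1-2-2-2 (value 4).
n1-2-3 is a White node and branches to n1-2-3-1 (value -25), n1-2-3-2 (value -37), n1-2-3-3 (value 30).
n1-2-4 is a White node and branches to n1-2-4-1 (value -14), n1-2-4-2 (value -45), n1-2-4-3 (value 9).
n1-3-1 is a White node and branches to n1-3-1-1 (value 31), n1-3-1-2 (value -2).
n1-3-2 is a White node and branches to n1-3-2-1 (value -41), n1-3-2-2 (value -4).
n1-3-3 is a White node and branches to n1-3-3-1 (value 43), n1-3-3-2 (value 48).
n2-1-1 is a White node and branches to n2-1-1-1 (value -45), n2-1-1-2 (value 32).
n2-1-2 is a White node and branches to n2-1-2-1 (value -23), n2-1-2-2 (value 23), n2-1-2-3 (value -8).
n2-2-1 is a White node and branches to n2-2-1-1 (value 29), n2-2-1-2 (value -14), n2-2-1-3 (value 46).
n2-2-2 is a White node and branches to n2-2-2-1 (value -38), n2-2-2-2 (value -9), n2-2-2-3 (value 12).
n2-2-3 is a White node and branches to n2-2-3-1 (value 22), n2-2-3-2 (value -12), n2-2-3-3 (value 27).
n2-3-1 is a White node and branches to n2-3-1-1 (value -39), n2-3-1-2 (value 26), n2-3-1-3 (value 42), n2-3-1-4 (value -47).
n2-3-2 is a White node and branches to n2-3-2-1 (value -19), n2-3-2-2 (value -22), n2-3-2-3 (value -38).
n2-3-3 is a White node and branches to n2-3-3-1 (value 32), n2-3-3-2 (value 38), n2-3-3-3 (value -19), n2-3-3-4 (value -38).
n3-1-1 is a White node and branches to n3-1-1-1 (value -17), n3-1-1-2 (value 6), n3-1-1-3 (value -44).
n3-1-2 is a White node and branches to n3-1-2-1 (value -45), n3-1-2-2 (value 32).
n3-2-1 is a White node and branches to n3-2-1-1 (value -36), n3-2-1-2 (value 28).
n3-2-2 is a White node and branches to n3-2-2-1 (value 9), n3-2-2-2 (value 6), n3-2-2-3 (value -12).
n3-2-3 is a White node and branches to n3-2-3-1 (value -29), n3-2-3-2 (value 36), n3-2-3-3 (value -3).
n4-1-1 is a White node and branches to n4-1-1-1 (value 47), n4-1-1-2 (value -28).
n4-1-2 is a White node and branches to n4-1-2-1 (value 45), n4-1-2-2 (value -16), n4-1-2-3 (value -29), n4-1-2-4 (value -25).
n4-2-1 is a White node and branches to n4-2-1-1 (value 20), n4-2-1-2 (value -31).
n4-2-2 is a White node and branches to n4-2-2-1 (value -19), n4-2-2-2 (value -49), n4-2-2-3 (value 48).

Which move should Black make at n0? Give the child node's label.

n1-1-1 (White): max(15, 3) = 15
n1-1-2 (White): max(-48, 45) = 45
n1-1 (Black): min(15, 45) = 15
n1-2-1 (White): max(-43, -32, 20, 11) = 20
n1-2-2 (White): max(41, 4) = 41
n1-2-3 (White): max(-25, -37, 30) = 30
n1-2-4 (White): max(-14, -45, 9) = 9
n1-2 (Black): min(20, 41, 30, 9) = 9
n1-3-1 (White): max(31, -2) = 31
n1-3-2 (White): max(-41, -4) = -4
n1-3-3 (White): max(43, 48) = 48
n1-3 (Black): min(31, -4, 48) = -4
n1 (White): max(15, 9, -4) = 15
n2-1-1 (White): max(-45, 32) = 32
n2-1-2 (White): max(-23, 23, -8) = 23
n2-1 (Black): min(32, 23) = 23
n2-2-1 (White): max(29, -14, 46) = 46
n2-2-2 (White): max(-38, -9, 12) = 12
n2-2-3 (White): max(22, -12, 27) = 27
n2-2 (Black): min(46, 12, 27) = 12
n2-3-1 (White): max(-39, 26, 42, -47) = 42
n2-3-2 (White): max(-19, -22, -38) = -19
n2-3-3 (White): max(32, 38, -19, -38) = 38
n2-3 (Black): min(42, -19, 38) = -19
n2 (White): max(23, 12, -19) = 23
n3-1-1 (White): max(-17, 6, -44) = 6
n3-1-2 (White): max(-45, 32) = 32
n3-1 (Black): min(6, 32) = 6
n3-2-1 (White): max(-36, 28) = 28
n3-2-2 (White): max(9, 6, -12) = 9
n3-2-3 (White): max(-29, 36, -3) = 36
n3-2 (Black): min(28, 9, 36) = 9
n3 (White): max(6, 9) = 9
n4-1-1 (White): max(47, -28) = 47
n4-1-2 (White): max(45, -16, -29, -25) = 45
n4-1 (Black): min(47, 45) = 45
n4-2-1 (White): max(20, -31) = 20
n4-2-2 (White): max(-19, -49, 48) = 48
n4-2 (Black): min(20, 48) = 20
n4 (White): max(45, 20) = 45
n0 (Black): min(15, 23, 9, 45) = 9
Black at n0 wants the lowest of {n1=15, n2=23, n3=9, n4=45}, so chooses n3.

n3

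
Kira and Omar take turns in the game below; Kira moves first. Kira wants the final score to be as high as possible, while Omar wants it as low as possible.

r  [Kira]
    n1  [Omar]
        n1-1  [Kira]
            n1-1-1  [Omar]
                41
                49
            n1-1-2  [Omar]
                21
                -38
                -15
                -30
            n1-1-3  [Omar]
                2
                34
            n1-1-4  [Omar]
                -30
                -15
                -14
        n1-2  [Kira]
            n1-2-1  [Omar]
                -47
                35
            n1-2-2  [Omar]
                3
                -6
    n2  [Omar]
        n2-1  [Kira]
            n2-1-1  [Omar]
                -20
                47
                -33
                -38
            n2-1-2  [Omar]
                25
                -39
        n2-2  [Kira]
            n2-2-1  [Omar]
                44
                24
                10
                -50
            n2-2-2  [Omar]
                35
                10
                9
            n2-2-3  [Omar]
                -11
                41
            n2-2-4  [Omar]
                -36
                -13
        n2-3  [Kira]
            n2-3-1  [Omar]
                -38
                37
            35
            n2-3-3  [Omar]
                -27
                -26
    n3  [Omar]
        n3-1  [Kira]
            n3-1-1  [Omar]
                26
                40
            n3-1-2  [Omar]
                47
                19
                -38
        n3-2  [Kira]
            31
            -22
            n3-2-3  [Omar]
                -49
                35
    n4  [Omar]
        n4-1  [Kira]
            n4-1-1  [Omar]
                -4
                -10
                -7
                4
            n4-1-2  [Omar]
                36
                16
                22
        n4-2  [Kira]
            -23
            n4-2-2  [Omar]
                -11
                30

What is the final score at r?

n1-1-1 (Omar): min(41, 49) = 41
n1-1-2 (Omar): min(21, -38, -15, -30) = -38
n1-1-3 (Omar): min(2, 34) = 2
n1-1-4 (Omar): min(-30, -15, -14) = -30
n1-1 (Kira): max(41, -38, 2, -30) = 41
n1-2-1 (Omar): min(-47, 35) = -47
n1-2-2 (Omar): min(3, -6) = -6
n1-2 (Kira): max(-47, -6) = -6
n1 (Omar): min(41, -6) = -6
n2-1-1 (Omar): min(-20, 47, -33, -38) = -38
n2-1-2 (Omar): min(25, -39) = -39
n2-1 (Kira): max(-38, -39) = -38
n2-2-1 (Omar): min(44, 24, 10, -50) = -50
n2-2-2 (Omar): min(35, 10, 9) = 9
n2-2-3 (Omar): min(-11, 41) = -11
n2-2-4 (Omar): min(-36, -13) = -36
n2-2 (Kira): max(-50, 9, -11, -36) = 9
n2-3-1 (Omar): min(-38, 37) = -38
n2-3-3 (Omar): min(-27, -26) = -27
n2-3 (Kira): max(-38, 35, -27) = 35
n2 (Omar): min(-38, 9, 35) = -38
n3-1-1 (Omar): min(26, 40) = 26
n3-1-2 (Omar): min(47, 19, -38) = -38
n3-1 (Kira): max(26, -38) = 26
n3-2-3 (Omar): min(-49, 35) = -49
n3-2 (Kira): max(31, -22, -49) = 31
n3 (Omar): min(26, 31) = 26
n4-1-1 (Omar): min(-4, -10, -7, 4) = -10
n4-1-2 (Omar): min(36, 16, 22) = 16
n4-1 (Kira): max(-10, 16) = 16
n4-2-2 (Omar): min(-11, 30) = -11
n4-2 (Kira): max(-23, -11) = -11
n4 (Omar): min(16, -11) = -11
r (Kira): max(-6, -38, 26, -11) = 26

26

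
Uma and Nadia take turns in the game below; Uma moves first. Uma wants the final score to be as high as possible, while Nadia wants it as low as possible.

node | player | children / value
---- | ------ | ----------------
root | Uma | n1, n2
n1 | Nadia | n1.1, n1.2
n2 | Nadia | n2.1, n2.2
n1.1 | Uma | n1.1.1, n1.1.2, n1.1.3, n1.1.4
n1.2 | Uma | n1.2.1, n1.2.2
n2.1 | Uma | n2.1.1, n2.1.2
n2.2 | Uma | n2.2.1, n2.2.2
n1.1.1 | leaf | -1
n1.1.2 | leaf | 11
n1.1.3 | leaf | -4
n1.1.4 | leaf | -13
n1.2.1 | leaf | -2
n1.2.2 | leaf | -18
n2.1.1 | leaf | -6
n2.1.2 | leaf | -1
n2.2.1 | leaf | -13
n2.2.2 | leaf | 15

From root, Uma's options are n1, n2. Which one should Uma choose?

n1.1 (Uma): max(-1, 11, -4, -13) = 11
n1.2 (Uma): max(-2, -18) = -2
n1 (Nadia): min(11, -2) = -2
n2.1 (Uma): max(-6, -1) = -1
n2.2 (Uma): max(-13, 15) = 15
n2 (Nadia): min(-1, 15) = -1
root (Uma): max(-2, -1) = -1
Uma at root wants the highest of {n1=-2, n2=-1}, so chooses n2.

n2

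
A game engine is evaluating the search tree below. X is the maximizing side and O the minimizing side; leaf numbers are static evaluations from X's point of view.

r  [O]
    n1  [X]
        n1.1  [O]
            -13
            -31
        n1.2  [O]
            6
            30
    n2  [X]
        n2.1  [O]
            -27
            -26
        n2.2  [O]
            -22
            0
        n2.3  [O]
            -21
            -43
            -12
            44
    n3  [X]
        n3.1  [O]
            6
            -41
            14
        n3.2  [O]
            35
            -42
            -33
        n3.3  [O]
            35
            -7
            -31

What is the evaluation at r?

n1.1 (O): min(-13, -31) = -31
n1.2 (O): min(6, 30) = 6
n1 (X): max(-31, 6) = 6
n2.1 (O): min(-27, -26) = -27
n2.2 (O): min(-22, 0) = -22
n2.3 (O): min(-21, -43, -12, 44) = -43
n2 (X): max(-27, -22, -43) = -22
n3.1 (O): min(6, -41, 14) = -41
n3.2 (O): min(35, -42, -33) = -42
n3.3 (O): min(35, -7, -31) = -31
n3 (X): max(-41, -42, -31) = -31
r (O): min(6, -22, -31) = -31

-31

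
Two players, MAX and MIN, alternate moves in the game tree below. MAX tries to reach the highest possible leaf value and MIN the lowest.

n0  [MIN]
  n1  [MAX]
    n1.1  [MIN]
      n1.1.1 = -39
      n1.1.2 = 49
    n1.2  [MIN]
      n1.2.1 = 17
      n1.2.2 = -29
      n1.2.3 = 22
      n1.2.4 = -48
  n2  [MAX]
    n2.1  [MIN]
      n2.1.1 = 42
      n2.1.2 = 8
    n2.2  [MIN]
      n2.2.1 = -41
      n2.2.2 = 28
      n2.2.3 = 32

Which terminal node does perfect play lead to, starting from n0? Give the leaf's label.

n1.1.1

n1.1 (MIN): min(-39, 49) = -39
n1.2 (MIN): min(17, -29, 22, -48) = -48
n1 (MAX): max(-39, -48) = -39
n2.1 (MIN): min(42, 8) = 8
n2.2 (MIN): min(-41, 28, 32) = -41
n2 (MAX): max(8, -41) = 8
n0 (MIN): min(-39, 8) = -39
At n0, MIN picks n1 (lowest: -39).
At n1, MAX picks n1.1 (highest: -39).
At n1.1, MIN picks n1.1.1 (lowest: -39).
Terminal value -39.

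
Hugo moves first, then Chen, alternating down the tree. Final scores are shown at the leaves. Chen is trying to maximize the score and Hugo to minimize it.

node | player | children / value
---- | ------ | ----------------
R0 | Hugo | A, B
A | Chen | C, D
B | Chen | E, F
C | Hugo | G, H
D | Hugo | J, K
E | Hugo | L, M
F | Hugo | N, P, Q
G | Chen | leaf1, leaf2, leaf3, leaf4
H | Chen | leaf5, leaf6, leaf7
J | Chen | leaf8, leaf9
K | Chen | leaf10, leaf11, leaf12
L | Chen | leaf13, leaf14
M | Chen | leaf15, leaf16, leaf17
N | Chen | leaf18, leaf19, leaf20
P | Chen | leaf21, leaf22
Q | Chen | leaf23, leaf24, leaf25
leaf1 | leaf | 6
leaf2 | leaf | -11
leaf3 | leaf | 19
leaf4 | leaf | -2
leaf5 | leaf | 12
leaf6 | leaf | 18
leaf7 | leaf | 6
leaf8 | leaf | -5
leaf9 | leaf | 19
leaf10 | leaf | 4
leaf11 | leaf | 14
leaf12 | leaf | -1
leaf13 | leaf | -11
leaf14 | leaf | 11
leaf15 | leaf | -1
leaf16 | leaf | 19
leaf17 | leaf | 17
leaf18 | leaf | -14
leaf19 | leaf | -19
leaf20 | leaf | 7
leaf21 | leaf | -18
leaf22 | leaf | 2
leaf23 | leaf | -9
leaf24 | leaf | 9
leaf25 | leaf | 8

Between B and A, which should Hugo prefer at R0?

L (Chen): max(-11, 11) = 11
M (Chen): max(-1, 19, 17) = 19
E (Hugo): min(11, 19) = 11
N (Chen): max(-14, -19, 7) = 7
P (Chen): max(-18, 2) = 2
Q (Chen): max(-9, 9, 8) = 9
F (Hugo): min(7, 2, 9) = 2
B (Chen): max(11, 2) = 11
G (Chen): max(6, -11, 19, -2) = 19
H (Chen): max(12, 18, 6) = 18
C (Hugo): min(19, 18) = 18
J (Chen): max(-5, 19) = 19
K (Chen): max(4, 14, -1) = 14
D (Hugo): min(19, 14) = 14
A (Chen): max(18, 14) = 18
Hugo prefers the lower value; B=11, A=18. B is better since 11 < 18.

B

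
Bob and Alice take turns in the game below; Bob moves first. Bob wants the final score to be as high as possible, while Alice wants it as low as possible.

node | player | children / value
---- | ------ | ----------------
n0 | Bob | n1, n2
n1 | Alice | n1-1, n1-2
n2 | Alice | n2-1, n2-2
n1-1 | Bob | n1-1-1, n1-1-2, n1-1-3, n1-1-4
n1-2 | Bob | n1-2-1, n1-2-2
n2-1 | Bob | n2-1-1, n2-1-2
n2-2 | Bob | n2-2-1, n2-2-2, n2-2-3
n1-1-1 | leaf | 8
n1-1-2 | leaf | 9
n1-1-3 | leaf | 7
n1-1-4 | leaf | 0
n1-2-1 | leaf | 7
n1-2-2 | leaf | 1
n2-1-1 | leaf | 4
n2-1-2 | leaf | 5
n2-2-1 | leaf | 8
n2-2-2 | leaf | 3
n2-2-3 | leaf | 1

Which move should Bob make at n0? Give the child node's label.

n1

n1-1 (Bob): max(8, 9, 7, 0) = 9
n1-2 (Bob): max(7, 1) = 7
n1 (Alice): min(9, 7) = 7
n2-1 (Bob): max(4, 5) = 5
n2-2 (Bob): max(8, 3, 1) = 8
n2 (Alice): min(5, 8) = 5
n0 (Bob): max(7, 5) = 7
Bob at n0 wants the highest of {n1=7, n2=5}, so chooses n1.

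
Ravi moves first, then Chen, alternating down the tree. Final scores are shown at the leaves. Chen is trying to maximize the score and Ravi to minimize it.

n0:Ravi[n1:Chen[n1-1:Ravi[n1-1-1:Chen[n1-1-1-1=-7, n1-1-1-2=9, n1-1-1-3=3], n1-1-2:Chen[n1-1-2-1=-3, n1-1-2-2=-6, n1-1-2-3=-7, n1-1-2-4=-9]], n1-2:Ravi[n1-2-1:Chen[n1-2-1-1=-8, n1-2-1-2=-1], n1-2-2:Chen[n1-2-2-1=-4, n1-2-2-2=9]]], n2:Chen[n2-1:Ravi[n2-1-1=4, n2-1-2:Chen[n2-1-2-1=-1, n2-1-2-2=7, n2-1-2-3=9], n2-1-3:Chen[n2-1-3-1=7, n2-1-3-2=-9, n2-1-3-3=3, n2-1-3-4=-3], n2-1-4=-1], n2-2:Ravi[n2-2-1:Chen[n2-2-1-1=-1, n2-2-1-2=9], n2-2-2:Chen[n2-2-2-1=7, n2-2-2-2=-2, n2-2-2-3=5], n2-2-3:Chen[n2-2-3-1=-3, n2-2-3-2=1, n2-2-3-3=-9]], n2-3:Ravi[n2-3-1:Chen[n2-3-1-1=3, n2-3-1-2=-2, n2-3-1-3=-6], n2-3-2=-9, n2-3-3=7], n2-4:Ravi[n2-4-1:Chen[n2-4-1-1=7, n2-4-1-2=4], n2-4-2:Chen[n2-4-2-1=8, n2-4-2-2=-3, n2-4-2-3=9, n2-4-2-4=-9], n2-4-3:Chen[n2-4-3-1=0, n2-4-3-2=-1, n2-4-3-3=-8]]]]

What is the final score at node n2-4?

n2-4-1 (Chen): max(7, 4) = 7
n2-4-2 (Chen): max(8, -3, 9, -9) = 9
n2-4-3 (Chen): max(0, -1, -8) = 0
n2-4 (Ravi): min(7, 9, 0) = 0

0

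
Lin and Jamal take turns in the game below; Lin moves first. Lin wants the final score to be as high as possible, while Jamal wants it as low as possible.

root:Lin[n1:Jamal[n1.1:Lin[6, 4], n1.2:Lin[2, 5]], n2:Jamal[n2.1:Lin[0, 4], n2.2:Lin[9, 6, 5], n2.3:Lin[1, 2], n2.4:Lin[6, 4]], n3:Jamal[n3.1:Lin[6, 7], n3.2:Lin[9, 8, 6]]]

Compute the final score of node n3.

n3.1 (Lin): max(6, 7) = 7
n3.2 (Lin): max(9, 8, 6) = 9
n3 (Jamal): min(7, 9) = 7

7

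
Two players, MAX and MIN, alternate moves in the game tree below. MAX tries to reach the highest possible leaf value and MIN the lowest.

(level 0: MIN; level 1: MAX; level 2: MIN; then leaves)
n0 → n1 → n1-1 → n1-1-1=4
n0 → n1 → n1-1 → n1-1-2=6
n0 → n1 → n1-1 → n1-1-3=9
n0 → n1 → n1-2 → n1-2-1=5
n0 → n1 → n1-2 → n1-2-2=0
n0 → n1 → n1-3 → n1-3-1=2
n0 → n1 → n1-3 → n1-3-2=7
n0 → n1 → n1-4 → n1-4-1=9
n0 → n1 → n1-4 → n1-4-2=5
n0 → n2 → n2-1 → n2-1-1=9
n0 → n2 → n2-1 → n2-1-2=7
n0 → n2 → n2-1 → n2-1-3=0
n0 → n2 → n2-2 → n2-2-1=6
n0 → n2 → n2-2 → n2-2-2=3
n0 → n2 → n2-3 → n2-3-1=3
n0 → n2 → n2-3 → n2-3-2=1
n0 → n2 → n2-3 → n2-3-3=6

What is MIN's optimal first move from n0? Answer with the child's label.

n2

n1-1 (MIN): min(4, 6, 9) = 4
n1-2 (MIN): min(5, 0) = 0
n1-3 (MIN): min(2, 7) = 2
n1-4 (MIN): min(9, 5) = 5
n1 (MAX): max(4, 0, 2, 5) = 5
n2-1 (MIN): min(9, 7, 0) = 0
n2-2 (MIN): min(6, 3) = 3
n2-3 (MIN): min(3, 1, 6) = 1
n2 (MAX): max(0, 3, 1) = 3
n0 (MIN): min(5, 3) = 3
MIN at n0 wants the lowest of {n1=5, n2=3}, so chooses n2.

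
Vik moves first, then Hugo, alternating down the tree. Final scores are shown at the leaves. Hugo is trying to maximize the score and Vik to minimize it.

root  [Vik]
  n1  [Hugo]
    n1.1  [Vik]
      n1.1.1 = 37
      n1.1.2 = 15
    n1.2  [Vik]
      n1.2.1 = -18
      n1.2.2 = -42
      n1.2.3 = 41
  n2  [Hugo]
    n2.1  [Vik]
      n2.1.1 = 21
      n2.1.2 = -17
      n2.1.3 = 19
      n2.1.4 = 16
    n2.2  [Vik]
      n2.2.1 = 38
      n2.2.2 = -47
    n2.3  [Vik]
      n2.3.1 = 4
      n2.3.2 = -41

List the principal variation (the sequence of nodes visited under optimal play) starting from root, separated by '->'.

root -> n2 -> n2.1 -> n2.1.2

n1.1 (Vik): min(37, 15) = 15
n1.2 (Vik): min(-18, -42, 41) = -42
n1 (Hugo): max(15, -42) = 15
n2.1 (Vik): min(21, -17, 19, 16) = -17
n2.2 (Vik): min(38, -47) = -47
n2.3 (Vik): min(4, -41) = -41
n2 (Hugo): max(-17, -47, -41) = -17
root (Vik): min(15, -17) = -17
At root, Vik picks n2 (lowest: -17).
At n2, Hugo picks n2.1 (highest: -17).
At n2.1, Vik picks n2.1.2 (lowest: -17).
Terminal value -17.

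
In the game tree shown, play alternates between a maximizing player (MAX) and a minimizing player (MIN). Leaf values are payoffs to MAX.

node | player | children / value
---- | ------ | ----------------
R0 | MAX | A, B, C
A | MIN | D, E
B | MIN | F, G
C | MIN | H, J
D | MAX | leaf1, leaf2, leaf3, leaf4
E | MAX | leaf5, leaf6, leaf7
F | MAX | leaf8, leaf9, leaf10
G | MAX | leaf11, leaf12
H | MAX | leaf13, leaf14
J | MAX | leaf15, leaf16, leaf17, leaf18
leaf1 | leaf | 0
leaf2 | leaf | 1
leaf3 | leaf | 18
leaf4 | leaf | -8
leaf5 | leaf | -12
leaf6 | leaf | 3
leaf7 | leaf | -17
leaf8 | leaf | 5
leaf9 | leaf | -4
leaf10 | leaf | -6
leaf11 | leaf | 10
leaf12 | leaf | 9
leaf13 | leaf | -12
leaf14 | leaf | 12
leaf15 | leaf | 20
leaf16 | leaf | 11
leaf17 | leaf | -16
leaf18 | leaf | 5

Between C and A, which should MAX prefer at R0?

C

H (MAX): max(-12, 12) = 12
J (MAX): max(20, 11, -16, 5) = 20
C (MIN): min(12, 20) = 12
D (MAX): max(0, 1, 18, -8) = 18
E (MAX): max(-12, 3, -17) = 3
A (MIN): min(18, 3) = 3
MAX prefers the higher value; C=12, A=3. C is better since 12 > 3.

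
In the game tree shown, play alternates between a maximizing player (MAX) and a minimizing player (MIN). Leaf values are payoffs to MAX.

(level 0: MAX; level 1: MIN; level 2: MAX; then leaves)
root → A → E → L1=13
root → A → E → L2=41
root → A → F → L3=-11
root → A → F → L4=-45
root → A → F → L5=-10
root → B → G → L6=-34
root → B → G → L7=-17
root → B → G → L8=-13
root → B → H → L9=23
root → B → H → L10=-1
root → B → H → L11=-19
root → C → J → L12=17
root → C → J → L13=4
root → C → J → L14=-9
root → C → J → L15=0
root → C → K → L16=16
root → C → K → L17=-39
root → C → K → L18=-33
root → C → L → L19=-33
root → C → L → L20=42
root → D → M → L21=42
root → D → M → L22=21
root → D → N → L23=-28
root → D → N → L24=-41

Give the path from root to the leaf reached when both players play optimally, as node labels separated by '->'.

root -> C -> K -> L16

E (MAX): max(13, 41) = 41
F (MAX): max(-11, -45, -10) = -10
A (MIN): min(41, -10) = -10
G (MAX): max(-34, -17, -13) = -13
H (MAX): max(23, -1, -19) = 23
B (MIN): min(-13, 23) = -13
J (MAX): max(17, 4, -9, 0) = 17
K (MAX): max(16, -39, -33) = 16
L (MAX): max(-33, 42) = 42
C (MIN): min(17, 16, 42) = 16
M (MAX): max(42, 21) = 42
N (MAX): max(-28, -41) = -28
D (MIN): min(42, -28) = -28
root (MAX): max(-10, -13, 16, -28) = 16
At root, MAX picks C (highest: 16).
At C, MIN picks K (lowest: 16).
At K, MAX picks L16 (highest: 16).
Terminal value 16.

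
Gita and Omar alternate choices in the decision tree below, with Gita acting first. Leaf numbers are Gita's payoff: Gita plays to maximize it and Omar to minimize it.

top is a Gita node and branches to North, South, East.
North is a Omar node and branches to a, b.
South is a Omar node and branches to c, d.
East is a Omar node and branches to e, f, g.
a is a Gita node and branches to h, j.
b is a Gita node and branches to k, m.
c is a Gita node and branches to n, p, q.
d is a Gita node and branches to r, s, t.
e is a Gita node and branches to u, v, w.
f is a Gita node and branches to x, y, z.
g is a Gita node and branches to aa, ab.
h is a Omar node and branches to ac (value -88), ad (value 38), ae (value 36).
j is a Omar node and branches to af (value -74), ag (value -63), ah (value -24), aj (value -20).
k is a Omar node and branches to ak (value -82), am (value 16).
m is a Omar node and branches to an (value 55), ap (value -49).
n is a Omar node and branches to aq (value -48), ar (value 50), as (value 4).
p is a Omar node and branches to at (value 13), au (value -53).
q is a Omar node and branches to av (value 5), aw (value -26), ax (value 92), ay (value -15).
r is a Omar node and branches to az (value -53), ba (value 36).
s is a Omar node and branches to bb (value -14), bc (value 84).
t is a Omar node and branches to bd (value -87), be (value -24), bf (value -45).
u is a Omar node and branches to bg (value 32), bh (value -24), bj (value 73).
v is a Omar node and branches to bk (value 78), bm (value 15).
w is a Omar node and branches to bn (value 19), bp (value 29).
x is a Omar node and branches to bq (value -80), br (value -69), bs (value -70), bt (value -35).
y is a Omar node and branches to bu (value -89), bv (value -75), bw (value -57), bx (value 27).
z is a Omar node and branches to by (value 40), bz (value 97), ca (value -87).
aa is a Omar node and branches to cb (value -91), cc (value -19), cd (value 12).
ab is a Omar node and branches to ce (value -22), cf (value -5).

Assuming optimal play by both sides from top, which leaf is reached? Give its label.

aw

h (Omar): min(-88, 38, 36) = -88
j (Omar): min(-74, -63, -24, -20) = -74
a (Gita): max(-88, -74) = -74
k (Omar): min(-82, 16) = -82
m (Omar): min(55, -49) = -49
b (Gita): max(-82, -49) = -49
North (Omar): min(-74, -49) = -74
n (Omar): min(-48, 50, 4) = -48
p (Omar): min(13, -53) = -53
q (Omar): min(5, -26, 92, -15) = -26
c (Gita): max(-48, -53, -26) = -26
r (Omar): min(-53, 36) = -53
s (Omar): min(-14, 84) = -14
t (Omar): min(-87, -24, -45) = -87
d (Gita): max(-53, -14, -87) = -14
South (Omar): min(-26, -14) = -26
u (Omar): min(32, -24, 73) = -24
v (Omar): min(78, 15) = 15
w (Omar): min(19, 29) = 19
e (Gita): max(-24, 15, 19) = 19
x (Omar): min(-80, -69, -70, -35) = -80
y (Omar): min(-89, -75, -57, 27) = -89
z (Omar): min(40, 97, -87) = -87
f (Gita): max(-80, -89, -87) = -80
aa (Omar): min(-91, -19, 12) = -91
ab (Omar): min(-22, -5) = -22
g (Gita): max(-91, -22) = -22
East (Omar): min(19, -80, -22) = -80
top (Gita): max(-74, -26, -80) = -26
At top, Gita picks South (highest: -26).
At South, Omar picks c (lowest: -26).
At c, Gita picks q (highest: -26).
At q, Omar picks aw (lowest: -26).
Terminal value -26.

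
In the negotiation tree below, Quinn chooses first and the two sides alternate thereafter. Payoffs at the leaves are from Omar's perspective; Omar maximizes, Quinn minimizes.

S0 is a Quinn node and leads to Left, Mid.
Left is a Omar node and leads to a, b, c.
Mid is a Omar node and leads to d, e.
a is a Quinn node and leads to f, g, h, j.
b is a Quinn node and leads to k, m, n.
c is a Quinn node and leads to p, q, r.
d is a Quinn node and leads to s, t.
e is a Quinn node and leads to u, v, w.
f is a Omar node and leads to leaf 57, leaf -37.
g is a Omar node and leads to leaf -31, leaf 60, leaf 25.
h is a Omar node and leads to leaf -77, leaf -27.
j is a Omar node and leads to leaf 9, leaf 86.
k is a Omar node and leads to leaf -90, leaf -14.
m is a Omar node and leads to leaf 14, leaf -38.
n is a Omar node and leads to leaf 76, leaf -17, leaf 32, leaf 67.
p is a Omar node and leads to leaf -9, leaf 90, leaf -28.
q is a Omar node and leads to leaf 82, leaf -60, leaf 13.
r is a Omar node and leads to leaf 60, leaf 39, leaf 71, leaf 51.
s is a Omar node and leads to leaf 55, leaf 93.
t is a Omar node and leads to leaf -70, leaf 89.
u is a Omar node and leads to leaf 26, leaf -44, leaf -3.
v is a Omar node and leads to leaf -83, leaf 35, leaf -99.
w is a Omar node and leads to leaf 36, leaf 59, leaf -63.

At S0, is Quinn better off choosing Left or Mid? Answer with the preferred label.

Left

f (Omar): max(57, -37) = 57
g (Omar): max(-31, 60, 25) = 60
h (Omar): max(-77, -27) = -27
j (Omar): max(9, 86) = 86
a (Quinn): min(57, 60, -27, 86) = -27
k (Omar): max(-90, -14) = -14
m (Omar): max(14, -38) = 14
n (Omar): max(76, -17, 32, 67) = 76
b (Quinn): min(-14, 14, 76) = -14
p (Omar): max(-9, 90, -28) = 90
q (Omar): max(82, -60, 13) = 82
r (Omar): max(60, 39, 71, 51) = 71
c (Quinn): min(90, 82, 71) = 71
Left (Omar): max(-27, -14, 71) = 71
s (Omar): max(55, 93) = 93
t (Omar): max(-70, 89) = 89
d (Quinn): min(93, 89) = 89
u (Omar): max(26, -44, -3) = 26
v (Omar): max(-83, 35, -99) = 35
w (Omar): max(36, 59, -63) = 59
e (Quinn): min(26, 35, 59) = 26
Mid (Omar): max(89, 26) = 89
Quinn prefers the lower value; Left=71, Mid=89. Left is better since 71 < 89.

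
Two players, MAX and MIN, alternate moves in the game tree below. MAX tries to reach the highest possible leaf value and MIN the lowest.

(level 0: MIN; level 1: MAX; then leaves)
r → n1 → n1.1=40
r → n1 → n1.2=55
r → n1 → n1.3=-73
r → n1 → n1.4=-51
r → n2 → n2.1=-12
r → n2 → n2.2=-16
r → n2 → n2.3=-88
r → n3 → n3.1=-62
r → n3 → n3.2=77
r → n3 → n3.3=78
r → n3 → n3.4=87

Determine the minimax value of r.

-12

n1 (MAX): max(40, 55, -73, -51) = 55
n2 (MAX): max(-12, -16, -88) = -12
n3 (MAX): max(-62, 77, 78, 87) = 87
r (MIN): min(55, -12, 87) = -12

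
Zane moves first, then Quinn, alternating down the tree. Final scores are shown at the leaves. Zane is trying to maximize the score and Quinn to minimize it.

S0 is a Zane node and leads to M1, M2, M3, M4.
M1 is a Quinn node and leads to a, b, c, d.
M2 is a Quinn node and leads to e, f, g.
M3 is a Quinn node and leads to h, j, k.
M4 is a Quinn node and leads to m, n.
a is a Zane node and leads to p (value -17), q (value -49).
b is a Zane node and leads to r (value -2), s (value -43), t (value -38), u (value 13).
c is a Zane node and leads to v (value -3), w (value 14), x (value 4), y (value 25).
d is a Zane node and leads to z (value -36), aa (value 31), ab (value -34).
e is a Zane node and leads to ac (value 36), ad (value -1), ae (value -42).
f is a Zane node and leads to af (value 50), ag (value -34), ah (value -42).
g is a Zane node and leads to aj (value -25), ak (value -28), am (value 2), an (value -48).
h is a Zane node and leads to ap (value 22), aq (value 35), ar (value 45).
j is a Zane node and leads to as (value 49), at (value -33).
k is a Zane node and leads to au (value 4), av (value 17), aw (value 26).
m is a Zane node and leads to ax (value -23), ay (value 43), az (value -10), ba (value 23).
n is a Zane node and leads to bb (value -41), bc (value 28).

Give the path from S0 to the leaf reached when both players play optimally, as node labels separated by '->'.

S0 -> M4 -> n -> bc

a (Zane): max(-17, -49) = -17
b (Zane): max(-2, -43, -38, 13) = 13
c (Zane): max(-3, 14, 4, 25) = 25
d (Zane): max(-36, 31, -34) = 31
M1 (Quinn): min(-17, 13, 25, 31) = -17
e (Zane): max(36, -1, -42) = 36
f (Zane): max(50, -34, -42) = 50
g (Zane): max(-25, -28, 2, -48) = 2
M2 (Quinn): min(36, 50, 2) = 2
h (Zane): max(22, 35, 45) = 45
j (Zane): max(49, -33) = 49
k (Zane): max(4, 17, 26) = 26
M3 (Quinn): min(45, 49, 26) = 26
m (Zane): max(-23, 43, -10, 23) = 43
n (Zane): max(-41, 28) = 28
M4 (Quinn): min(43, 28) = 28
S0 (Zane): max(-17, 2, 26, 28) = 28
At S0, Zane picks M4 (highest: 28).
At M4, Quinn picks n (lowest: 28).
At n, Zane picks bc (highest: 28).
Terminal value 28.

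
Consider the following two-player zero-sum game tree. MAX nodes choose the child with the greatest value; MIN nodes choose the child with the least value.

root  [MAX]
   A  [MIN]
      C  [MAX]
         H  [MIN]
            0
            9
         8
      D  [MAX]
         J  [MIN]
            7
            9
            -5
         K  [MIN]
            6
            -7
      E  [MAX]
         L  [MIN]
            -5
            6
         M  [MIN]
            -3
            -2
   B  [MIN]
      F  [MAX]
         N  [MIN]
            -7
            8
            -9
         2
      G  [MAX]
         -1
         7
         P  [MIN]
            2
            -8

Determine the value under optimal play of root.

H (MIN): min(0, 9) = 0
C (MAX): max(0, 8) = 8
J (MIN): min(7, 9, -5) = -5
K (MIN): min(6, -7) = -7
D (MAX): max(-5, -7) = -5
L (MIN): min(-5, 6) = -5
M (MIN): min(-3, -2) = -3
E (MAX): max(-5, -3) = -3
A (MIN): min(8, -5, -3) = -5
N (MIN): min(-7, 8, -9) = -9
F (MAX): max(-9, 2) = 2
P (MIN): min(2, -8) = -8
G (MAX): max(-1, 7, -8) = 7
B (MIN): min(2, 7) = 2
root (MAX): max(-5, 2) = 2

2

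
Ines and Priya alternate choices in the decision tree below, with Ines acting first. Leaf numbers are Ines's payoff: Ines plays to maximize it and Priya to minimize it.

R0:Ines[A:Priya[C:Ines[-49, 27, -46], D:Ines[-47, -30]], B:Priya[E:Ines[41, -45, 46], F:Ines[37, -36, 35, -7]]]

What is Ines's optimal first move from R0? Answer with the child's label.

C (Ines): max(-49, 27, -46) = 27
D (Ines): max(-47, -30) = -30
A (Priya): min(27, -30) = -30
E (Ines): max(41, -45, 46) = 46
F (Ines): max(37, -36, 35, -7) = 37
B (Priya): min(46, 37) = 37
R0 (Ines): max(-30, 37) = 37
Ines at R0 wants the highest of {A=-30, B=37}, so chooses B.

B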